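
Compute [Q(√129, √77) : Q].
[Q(√129, √77) : Q] = 4

[Q(√129):Q] = 2 (min poly x^2 - 129, irreducible since 129 is squarefree > 1). For the top step, suppose √77 ∈ Q(√129), say √77 = c + d√129 with c, d ∈ Q. Squaring: 77 = c^2 + 129d^2 + 2cd√129. Since √129 ∉ Q this forces 2cd = 0. If d = 0 then √77 = c ∈ Q, contradicting 77 squarefree > 1. If c = 0 then 77 = 129d^2, so 129·77 = (129d)^2 is a perfect square in Q — but 129·77 = 9933 is not a perfect square (since 129 and 77 are distinct squarefree integers). Contradiction. Hence √77 ∉ Q(√129), so x^2 - 77 stays irreducible over Q(√129) and [Q(√129, √77) : Q(√129)] = 2. By the tower law, [Q(√129, √77) : Q] = 2 · 2 = 4.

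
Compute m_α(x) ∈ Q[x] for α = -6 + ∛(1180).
m_α(x) = x^3 + 18x^2 + 108x - 964

Set β = α + 6 = ∛(1180), so β^3 = 1180. Then (α + 6)^3 - 1180 = 0, i.e. α is a root of g(x) = (x + 6)^3 - 1180 = x^3 + 18x^2 + 108x - 964. Since g(x) = h(x + 6) where h(x) = x^3 - 1180, and h is irreducible over Q (because 1180 is not a perfect cube, so h has no rational root, and a monic cubic with no rational root is irreducible), g is also irreducible (irreducibility is preserved under the substitution x → x + 6). Hence m_α(x) = x^3 + 18x^2 + 108x - 964.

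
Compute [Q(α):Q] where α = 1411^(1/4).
[Q(α):Q] = 4

α is a root of x^4 - 1411. By Eisenstein's criterion at the prime p = 17 (which divides the constant term 1411 but p^2 = 289 does not, since 1411 is squarefree), x^4 - 1411 is irreducible over Q. Hence [Q(α):Q] = 4.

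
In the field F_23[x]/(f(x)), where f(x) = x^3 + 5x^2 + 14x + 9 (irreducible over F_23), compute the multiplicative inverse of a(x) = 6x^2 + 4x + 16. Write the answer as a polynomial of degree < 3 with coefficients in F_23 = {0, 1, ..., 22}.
a(x)^(-1) ≡ 20x^2 + 8x + 12 (mod f(x))

Since f is irreducible over F_23, F_23[x]/(f) is a field and a(x) ≠ 0 has an inverse. Apply the extended Euclidean algorithm to f(x) and a(x) in F_23[x]: f(x) = (4x + 2)·a(x) + (11x);  a(x) = (11x + 15)·(11x) + (16). The last nonzero remainder is the constant 16 = gcd(f, a) in F_23. Back-substituting through the division chain expresses 16 = s(x)·a(x) + t(x)·f(x) with s(x) ≡ 21x^2 + 13x + 8 (mod f), so (21x^2 + 13x + 8)·a(x) ≡ 16 (mod f). Multiplying by 16^(-1) ≡ 13 in F_23 gives a(x)^(-1) ≡ 13·(21x^2 + 13x + 8) ≡ 20x^2 + 8x + 12 (mod f). Check: (6x^2 + 4x + 16)·(20x^2 + 8x + 12) = 5x^4 + 13x^3 + 10x^2 + 15x + 8 ≡ 1 (mod x^3 + 5x^2 + 14x + 9).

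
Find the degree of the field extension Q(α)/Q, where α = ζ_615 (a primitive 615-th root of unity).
[Q(α):Q] = 320

The minimal polynomial of ζ_615 over Q is the 615-th cyclotomic polynomial Φ_615(x), which is irreducible over Q and has degree φ(615) = 320. Hence [Q(α):Q] = φ(615) = 320.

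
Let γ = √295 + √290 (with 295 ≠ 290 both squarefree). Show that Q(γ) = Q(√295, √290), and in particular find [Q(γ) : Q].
[Q(γ) : Q] = 4 (equivalently, Q(γ) = Q(√295, √290))

Obviously Q(γ) ⊆ Q(√295, √290), and [Q(√295, √290):Q] = 4 (since 295, 290 are distinct squarefree integers > 1 with 85550 not a perfect square). To show equality we compute the minimal polynomial of γ. From γ = √295 + √290: γ^2 = 295 + 2√(85550) + 290 = 585 + 2√(85550), so γ^2 - 585 = 2√(85550); squaring, (γ^2 - 585)^2 = 4·85550, i.e. γ^4 - 1170γ^2 + 342225 - 342200 = 0, i.e. γ^4 - 1170γ^2 + 25 = 0. So γ is a root of x^4 - 1170x^2 + 25. This polynomial is irreducible over Q: it has no rational root (each ±√295 ± √290 is irrational), and any factorization into two quadratics over Q would force √(85550) ∈ Q (pairing opposite roots) or √295, √290 ∈ Q (other pairings), all impossible. Hence [Q(γ):Q] = 4 = [Q(√295, √290):Q], so Q(γ) = Q(√295, √290).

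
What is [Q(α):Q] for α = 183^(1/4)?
[Q(α):Q] = 4

α is a root of x^4 - 183. By Eisenstein's criterion at the prime p = 3 (which divides the constant term 183 but p^2 = 9 does not, since 183 is squarefree), x^4 - 183 is irreducible over Q. Hence [Q(α):Q] = 4.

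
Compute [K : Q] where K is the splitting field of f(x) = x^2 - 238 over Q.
[K : Q] = 2

f(x) = x^2 - 238 factors as (x - √238)(x + √238). The splitting field is K = Q(√238). Since 238 is squarefree and > 1, it is not a perfect square, so x^2 - 238 is irreducible over Q and [Q(√238) : Q] = 2. Hence [K : Q] = 2.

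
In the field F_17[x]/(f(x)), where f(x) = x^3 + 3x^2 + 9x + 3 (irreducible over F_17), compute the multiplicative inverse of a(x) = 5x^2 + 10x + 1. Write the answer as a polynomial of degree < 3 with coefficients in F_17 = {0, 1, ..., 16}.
a(x)^(-1) ≡ 6x + 6 (mod f(x))

Since f is irreducible over F_17, F_17[x]/(f) is a field and a(x) ≠ 0 has an inverse. Apply the extended Euclidean algorithm to f(x) and a(x) in F_17[x]: f(x) = (7x + 7)·a(x) + (13). The last nonzero remainder is the constant 13 = gcd(f, a) in F_17. Back-substituting through the division chain expresses 13 = s(x)·a(x) + t(x)·f(x) with s(x) ≡ 10x + 10 (mod f), so (10x + 10)·a(x) ≡ 13 (mod f). Multiplying by 13^(-1) ≡ 4 in F_17 gives a(x)^(-1) ≡ 4·(10x + 10) ≡ 6x + 6 (mod f). Check: (5x^2 + 10x + 1)·(6x + 6) = 13x^3 + 5x^2 + 15x + 6 ≡ 1 (mod x^3 + 3x^2 + 9x + 3).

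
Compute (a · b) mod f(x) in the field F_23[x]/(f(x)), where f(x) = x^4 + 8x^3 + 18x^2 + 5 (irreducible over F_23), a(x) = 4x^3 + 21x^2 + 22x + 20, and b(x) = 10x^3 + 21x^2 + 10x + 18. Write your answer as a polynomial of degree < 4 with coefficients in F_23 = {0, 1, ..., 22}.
a · b ≡ 15x^3 + 15x^2 + 13x + 13 (mod f(x))

Multiply in F_23[x]: a(x)·b(x) = (4x^3 + 21x^2 + 22x + 20)·(10x^3 + 21x^2 + 10x + 18) = 17x^6 + 18x^5 + 11x^4 + x^3 + 6x^2 + 21x + 15. This has degree ≥ 4, so divide by f(x) over F_23: 17x^6 + 18x^5 + 11x^4 + x^3 + 6x^2 + 21x + 15 = (17x^2 + 20x + 5)·(x^4 + 8x^3 + 18x^2 + 5) + (15x^3 + 15x^2 + 13x + 13). Hence a·b ≡ 15x^3 + 15x^2 + 13x + 13 (mod f). (F_23[x]/(f) is a field with 23^4 = 279841 elements since f is irreducible of degree 4.)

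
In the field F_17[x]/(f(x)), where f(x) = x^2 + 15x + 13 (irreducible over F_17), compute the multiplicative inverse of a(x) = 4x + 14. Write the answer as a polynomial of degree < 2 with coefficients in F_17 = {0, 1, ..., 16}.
a(x)^(-1) ≡ 5x + 15 (mod f(x))

Since f is irreducible over F_17, F_17[x]/(f) is a field and a(x) ≠ 0 has an inverse. Apply the extended Euclidean algorithm to f(x) and a(x) in F_17[x]: f(x) = (13x + 5)·a(x) + (11). The last nonzero remainder is the constant 11 = gcd(f, a) in F_17. Back-substituting through the division chain expresses 11 = s(x)·a(x) + t(x)·f(x) with s(x) ≡ 4x + 12 (mod f), so (4x + 12)·a(x) ≡ 11 (mod f). Multiplying by 11^(-1) ≡ 14 in F_17 gives a(x)^(-1) ≡ 14·(4x + 12) ≡ 5x + 15 (mod f). Check: (4x + 14)·(5x + 15) = 3x^2 + 11x + 6 ≡ 1 (mod x^2 + 15x + 13).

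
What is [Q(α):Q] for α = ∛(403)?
[Q(α):Q] = 3

The minimal polynomial of α is x^3 - 403, irreducible over Q since 403 is not a perfect cube (so x^3 - 403 has no rational root). Hence [Q(α):Q] = deg(m_α) = 3.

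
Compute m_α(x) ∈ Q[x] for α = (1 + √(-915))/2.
m_α(x) = x^2 - x + 229

From 2α - 1 = √(-915), squaring gives (2α - 1)^2 = -915, i.e. 4α^2 - 4α + 1 = -915, so α^2 - α + (1 + 915)/4 = 0. Since -915 ≡ 1 (mod 4), (1 + 915)/4 = 229 ∈ Z. The polynomial x^2 - x + 229 has discriminant 1 - 4·(229) = -915, which is not a perfect square in Q (d = -915 is squarefree and ≠ 1), so x^2 - x + 229 is irreducible over Q. It is the minimal polynomial of α.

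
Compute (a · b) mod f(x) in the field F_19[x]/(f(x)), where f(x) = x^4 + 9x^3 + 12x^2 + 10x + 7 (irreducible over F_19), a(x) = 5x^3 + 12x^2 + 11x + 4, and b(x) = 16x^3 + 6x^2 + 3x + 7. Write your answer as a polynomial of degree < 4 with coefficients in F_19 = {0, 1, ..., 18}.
a · b ≡ 2x^3 + 10x^2 + x (mod f(x))

Multiply in F_19[x]: a(x)·b(x) = (5x^3 + 12x^2 + 11x + 4)·(16x^3 + 6x^2 + 3x + 7) = 4x^6 + 13x^5 + 16x^4 + 11x^3 + 8x^2 + 13x + 9. This has degree ≥ 4, so divide by f(x) over F_19: 4x^6 + 13x^5 + 16x^4 + 11x^3 + 8x^2 + 13x + 9 = (4x^2 + 15x + 4)·(x^4 + 9x^3 + 12x^2 + 10x + 7) + (2x^3 + 10x^2 + x). Hence a·b ≡ 2x^3 + 10x^2 + x (mod f). (F_19[x]/(f) is a field with 19^4 = 130321 elements since f is irreducible of degree 4.)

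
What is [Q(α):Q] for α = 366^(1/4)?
[Q(α):Q] = 4

α is a root of x^4 - 366. By Eisenstein's criterion at the prime p = 2 (which divides the constant term 366 but p^2 = 4 does not, since 366 is squarefree), x^4 - 366 is irreducible over Q. Hence [Q(α):Q] = 4.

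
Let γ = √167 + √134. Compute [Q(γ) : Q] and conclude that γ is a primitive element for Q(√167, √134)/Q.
[Q(γ) : Q] = 4 (equivalently, Q(γ) = Q(√167, √134))

Obviously Q(γ) ⊆ Q(√167, √134), and [Q(√167, √134):Q] = 4 (since 167, 134 are distinct squarefree integers > 1 with 22378 not a perfect square). To show equality we compute the minimal polynomial of γ. From γ = √167 + √134: γ^2 = 167 + 2√(22378) + 134 = 301 + 2√(22378), so γ^2 - 301 = 2√(22378); squaring, (γ^2 - 301)^2 = 4·22378, i.e. γ^4 - 602γ^2 + 90601 - 89512 = 0, i.e. γ^4 - 602γ^2 + 1089 = 0. So γ is a root of x^4 - 602x^2 + 1089. This polynomial is irreducible over Q: it has no rational root (each ±√167 ± √134 is irrational), and any factorization into two quadratics over Q would force √(22378) ∈ Q (pairing opposite roots) or √167, √134 ∈ Q (other pairings), all impossible. Hence [Q(γ):Q] = 4 = [Q(√167, √134):Q], so Q(γ) = Q(√167, √134).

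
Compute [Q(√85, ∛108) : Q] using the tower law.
[Q(√85, ∛108) : Q] = 6

Let L = Q(√85, ∛108). Since Q(√85) ⊂ L and [Q(√85):Q] = 2, the tower law gives 2 | [L:Q]. Likewise Q(∛108) ⊂ L with [Q(∛108):Q] = 3 (because 108 is not a perfect cube), so 3 | [L:Q]. As gcd(2,3) = 1, [L:Q] is divisible by 6. Conversely L is generated over Q by √85 and ∛108, so [L:Q] ≤ 2·3 = 6. Therefore [Q(√85, ∛108) : Q] = 6.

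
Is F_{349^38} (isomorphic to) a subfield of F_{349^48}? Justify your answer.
No: F_{349^38} is not a subfield of F_{349^48}

F_{p^m} embeds in F_{p^n} iff m | n. Here 38 ∤ 48 (since 48 = 1·38 + 10 with remainder 10 ≠ 0), so F_{349^38} is not a subfield of F_{349^48}. Equivalently: if it were, the tower law would give 38 = [F_{349^38}:F_349] dividing [F_{349^48}:F_349] = 48, contradiction.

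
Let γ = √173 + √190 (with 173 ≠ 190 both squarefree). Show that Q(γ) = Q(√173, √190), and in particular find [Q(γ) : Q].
[Q(γ) : Q] = 4 (equivalently, Q(γ) = Q(√173, √190))

Obviously Q(γ) ⊆ Q(√173, √190), and [Q(√173, √190):Q] = 4 (since 173, 190 are distinct squarefree integers > 1 with 32870 not a perfect square). To show equality we compute the minimal polynomial of γ. From γ = √173 + √190: γ^2 = 173 + 2√(32870) + 190 = 363 + 2√(32870), so γ^2 - 363 = 2√(32870); squaring, (γ^2 - 363)^2 = 4·32870, i.e. γ^4 - 726γ^2 + 131769 - 131480 = 0, i.e. γ^4 - 726γ^2 + 289 = 0. So γ is a root of x^4 - 726x^2 + 289. This polynomial is irreducible over Q: it has no rational root (each ±√173 ± √190 is irrational), and any factorization into two quadratics over Q would force √(32870) ∈ Q (pairing opposite roots) or √173, √190 ∈ Q (other pairings), all impossible. Hence [Q(γ):Q] = 4 = [Q(√173, √190):Q], so Q(γ) = Q(√173, √190).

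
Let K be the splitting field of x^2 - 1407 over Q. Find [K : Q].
[K : Q] = 2

f(x) = x^2 - 1407 factors as (x - √1407)(x + √1407). The splitting field is K = Q(√1407). Since 1407 is squarefree and > 1, it is not a perfect square, so x^2 - 1407 is irreducible over Q and [Q(√1407) : Q] = 2. Hence [K : Q] = 2.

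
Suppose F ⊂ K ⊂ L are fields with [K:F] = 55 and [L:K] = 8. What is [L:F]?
[L:F] = 440

The tower law says that for any tower of field extensions F ⊂ K ⊂ L with finite degrees, [L:F] = [L:K] · [K:F]. Here this gives [L:F] = 8 · 55 = 440.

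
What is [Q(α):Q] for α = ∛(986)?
[Q(α):Q] = 3

The minimal polynomial of α is x^3 - 986, irreducible over Q since 986 is not a perfect cube (so x^3 - 986 has no rational root). Hence [Q(α):Q] = deg(m_α) = 3.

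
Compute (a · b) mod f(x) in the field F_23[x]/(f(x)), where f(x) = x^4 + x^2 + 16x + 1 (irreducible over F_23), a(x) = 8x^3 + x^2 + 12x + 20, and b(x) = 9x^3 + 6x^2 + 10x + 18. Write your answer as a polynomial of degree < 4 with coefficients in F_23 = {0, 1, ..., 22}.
a · b ≡ 2x^3 + 3x^2 + 17x + 8 (mod f(x))

Multiply in F_23[x]: a(x)·b(x) = (8x^3 + x^2 + 12x + 20)·(9x^3 + 6x^2 + 10x + 18) = 3x^6 + 11x^5 + 10x^4 + 15x^3 + 5x^2 + 2x + 15. This has degree ≥ 4, so divide by f(x) over F_23: 3x^6 + 11x^5 + 10x^4 + 15x^3 + 5x^2 + 2x + 15 = (3x^2 + 11x + 7)·(x^4 + x^2 + 16x + 1) + (2x^3 + 3x^2 + 17x + 8). Hence a·b ≡ 2x^3 + 3x^2 + 17x + 8 (mod f). (F_23[x]/(f) is a field with 23^4 = 279841 elements since f is irreducible of degree 4.)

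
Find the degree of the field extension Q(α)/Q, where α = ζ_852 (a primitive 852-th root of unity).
[Q(α):Q] = 280

The minimal polynomial of ζ_852 over Q is the 852-th cyclotomic polynomial Φ_852(x), which is irreducible over Q and has degree φ(852) = 280. Hence [Q(α):Q] = φ(852) = 280.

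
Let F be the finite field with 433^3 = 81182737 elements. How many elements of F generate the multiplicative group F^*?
There are φ(81182736) = 26313984 primitive elements

F_q^* is cyclic of order q - 1 = 81182736. A cyclic group of order m has exactly φ(m) generators. Here m = 81182736 = 2^4 · 3^4 · 37 · 1693, so the number of primitive elements is φ(81182736) = 26313984.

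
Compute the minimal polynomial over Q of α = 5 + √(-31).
m_α(x) = x^2 - 10x + 56

From α - 5 = √(-31), squaring gives (α - 5)^2 = -31, i.e. α^2 - 10α + 25 = -31, so α^2 - 10α + 56 = 0. The discriminant of x^2 - 10x + 56 is (-10)^2 - 4·(56) = 100 - 224 = -124, and 4·(-31) is not a perfect square in Q since -31 is squarefree and ≠ 1. Hence x^2 - 10x + 56 is irreducible over Q and is the minimal polynomial of α.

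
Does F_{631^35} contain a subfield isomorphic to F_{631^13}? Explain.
No: F_{631^13} is not a subfield of F_{631^35}

F_{p^m} embeds in F_{p^n} iff m | n. Here 13 ∤ 35 (since 35 = 2·13 + 9 with remainder 9 ≠ 0), so F_{631^13} is not a subfield of F_{631^35}. Equivalently: if it were, the tower law would give 13 = [F_{631^13}:F_631] dividing [F_{631^35}:F_631] = 35, contradiction.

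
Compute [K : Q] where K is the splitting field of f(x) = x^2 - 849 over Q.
[K : Q] = 2

f(x) = x^2 - 849 factors as (x - √849)(x + √849). The splitting field is K = Q(√849). Since 849 is squarefree and > 1, it is not a perfect square, so x^2 - 849 is irreducible over Q and [Q(√849) : Q] = 2. Hence [K : Q] = 2.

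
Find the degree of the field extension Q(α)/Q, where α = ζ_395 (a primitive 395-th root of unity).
[Q(α):Q] = 312

The minimal polynomial of ζ_395 over Q is the 395-th cyclotomic polynomial Φ_395(x), which is irreducible over Q and has degree φ(395) = 312. Hence [Q(α):Q] = φ(395) = 312.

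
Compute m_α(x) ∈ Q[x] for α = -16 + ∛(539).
m_α(x) = x^3 + 48x^2 + 768x + 3557

Set β = α + 16 = ∛(539), so β^3 = 539. Then (α + 16)^3 - 539 = 0, i.e. α is a root of g(x) = (x + 16)^3 - 539 = x^3 + 48x^2 + 768x + 3557. Since g(x) = h(x + 16) where h(x) = x^3 - 539, and h is irreducible over Q (because 539 is not a perfect cube, so h has no rational root, and a monic cubic with no rational root is irreducible), g is also irreducible (irreducibility is preserved under the substitution x → x + 16). Hence m_α(x) = x^3 + 48x^2 + 768x + 3557.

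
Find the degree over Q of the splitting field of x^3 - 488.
[K : Q] = 6

The roots of x^3 - 488 are ∛488, ω∛488, ω^2∛488 where ω = e^(2πi/3) is a primitive cube root of unity, so K = Q(∛488, ω). Now [Q(∛488):Q] = 3 (since 488 is not a perfect cube, x^3 - 488 is irreducible) and [Q(ω):Q] = 2. Both 2 and 3 divide [K:Q], and [K:Q] ≤ 3·2 = 6, so [K:Q] = 6. (Equivalently: Q(∛488) ⊂ R but ω ∉ R, so [K : Q(∛488)] = 2.)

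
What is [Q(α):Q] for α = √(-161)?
[Q(α):Q] = 2

[Q(α):Q] equals the degree of the minimal polynomial of α. Here α^2 = -161 and x^2 + 161 is irreducible (d = -161 is squarefree, ≠ 1, hence not a square), so deg(m_α) = 2. Thus [Q(α):Q] = 2.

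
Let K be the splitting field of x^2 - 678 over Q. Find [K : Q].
[K : Q] = 2

f(x) = x^2 - 678 factors as (x - √678)(x + √678). The splitting field is K = Q(√678). Since 678 is squarefree and > 1, it is not a perfect square, so x^2 - 678 is irreducible over Q and [Q(√678) : Q] = 2. Hence [K : Q] = 2.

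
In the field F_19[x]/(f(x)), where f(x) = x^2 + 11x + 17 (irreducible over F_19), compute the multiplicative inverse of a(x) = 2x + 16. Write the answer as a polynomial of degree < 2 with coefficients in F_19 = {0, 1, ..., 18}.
a(x)^(-1) ≡ 15x + 7 (mod f(x))

Since f is irreducible over F_19, F_19[x]/(f) is a field and a(x) ≠ 0 has an inverse. Apply the extended Euclidean algorithm to f(x) and a(x) in F_19[x]: f(x) = (10x + 11)·a(x) + (12). The last nonzero remainder is the constant 12 = gcd(f, a) in F_19. Back-substituting through the division chain expresses 12 = s(x)·a(x) + t(x)·f(x) with s(x) ≡ 9x + 8 (mod f), so (9x + 8)·a(x) ≡ 12 (mod f). Multiplying by 12^(-1) ≡ 8 in F_19 gives a(x)^(-1) ≡ 8·(9x + 8) ≡ 15x + 7 (mod f). Check: (2x + 16)·(15x + 7) = 11x^2 + 7x + 17 ≡ 1 (mod x^2 + 11x + 17).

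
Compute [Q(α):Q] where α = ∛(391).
[Q(α):Q] = 3

The minimal polynomial of α is x^3 - 391, irreducible over Q since 391 is not a perfect cube (so x^3 - 391 has no rational root). Hence [Q(α):Q] = deg(m_α) = 3.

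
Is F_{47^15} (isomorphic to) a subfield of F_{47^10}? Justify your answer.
No: F_{47^15} is not a subfield of F_{47^10}

F_{p^m} embeds in F_{p^n} iff m | n. Here 15 ∤ 10 (since 10 = 0·15 + 10 with remainder 10 ≠ 0), so F_{47^15} is not a subfield of F_{47^10}. Equivalently: if it were, the tower law would give 15 = [F_{47^15}:F_47] dividing [F_{47^10}:F_47] = 10, contradiction.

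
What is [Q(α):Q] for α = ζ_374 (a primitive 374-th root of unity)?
[Q(α):Q] = 160

The minimal polynomial of ζ_374 over Q is the 374-th cyclotomic polynomial Φ_374(x), which is irreducible over Q and has degree φ(374) = 160. Hence [Q(α):Q] = φ(374) = 160.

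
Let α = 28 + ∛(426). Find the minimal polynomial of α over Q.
m_α(x) = x^3 - 84x^2 + 2352x - 22378

Set β = α - 28 = ∛(426), so β^3 = 426. Then (α - 28)^3 - 426 = 0, i.e. α is a root of g(x) = (x - 28)^3 - 426 = x^3 - 84x^2 + 2352x - 22378. Since g(x) = h(x - 28) where h(x) = x^3 - 426, and h is irreducible over Q (because 426 is not a perfect cube, so h has no rational root, and a monic cubic with no rational root is irreducible), g is also irreducible (irreducibility is preserved under the substitution x → x - 28). Hence m_α(x) = x^3 - 84x^2 + 2352x - 22378.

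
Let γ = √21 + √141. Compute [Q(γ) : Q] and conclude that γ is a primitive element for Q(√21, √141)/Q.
[Q(γ) : Q] = 4 (equivalently, Q(γ) = Q(√21, √141))

Obviously Q(γ) ⊆ Q(√21, √141), and [Q(√21, √141):Q] = 4 (since 21, 141 are distinct squarefree integers > 1 with 2961 not a perfect square). To show equality we compute the minimal polynomial of γ. From γ = √21 + √141: γ^2 = 21 + 2√(2961) + 141 = 162 + 2√(2961), so γ^2 - 162 = 2√(2961); squaring, (γ^2 - 162)^2 = 4·2961, i.e. γ^4 - 324γ^2 + 26244 - 11844 = 0, i.e. γ^4 - 324γ^2 + 14400 = 0. So γ is a root of x^4 - 324x^2 + 14400. This polynomial is irreducible over Q: it has no rational root (each ±√21 ± √141 is irrational), and any factorization into two quadratics over Q would force √(2961) ∈ Q (pairing opposite roots) or √21, √141 ∈ Q (other pairings), all impossible. Hence [Q(γ):Q] = 4 = [Q(√21, √141):Q], so Q(γ) = Q(√21, √141).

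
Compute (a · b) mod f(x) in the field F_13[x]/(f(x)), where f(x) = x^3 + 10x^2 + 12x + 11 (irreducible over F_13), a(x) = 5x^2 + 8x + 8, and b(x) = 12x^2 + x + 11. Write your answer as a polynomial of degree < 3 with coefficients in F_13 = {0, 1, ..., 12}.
a · b ≡ 9x^2 + 3x (mod f(x))

Multiply in F_13[x]: a(x)·b(x) = (5x^2 + 8x + 8)·(12x^2 + x + 11) = 8x^4 + 10x^3 + 3x^2 + 5x + 10. This has degree ≥ 3, so divide by f(x) over F_13: 8x^4 + 10x^3 + 3x^2 + 5x + 10 = (8x + 8)·(x^3 + 10x^2 + 12x + 11) + (9x^2 + 3x). Hence a·b ≡ 9x^2 + 3x (mod f). (F_13[x]/(f) is a field with 13^3 = 2197 elements since f is irreducible of degree 3.)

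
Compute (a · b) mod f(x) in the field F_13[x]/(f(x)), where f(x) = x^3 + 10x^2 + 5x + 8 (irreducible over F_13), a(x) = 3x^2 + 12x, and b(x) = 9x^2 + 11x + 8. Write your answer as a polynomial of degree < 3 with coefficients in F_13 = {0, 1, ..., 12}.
a · b ≡ 11x^2 + 5x + 5 (mod f(x))

Multiply in F_13[x]: a(x)·b(x) = (3x^2 + 12x)·(9x^2 + 11x + 8) = x^4 + 11x^3 + 5x. This has degree ≥ 3, so divide by f(x) over F_13: x^4 + 11x^3 + 5x = (x + 1)·(x^3 + 10x^2 + 5x + 8) + (11x^2 + 5x + 5). Hence a·b ≡ 11x^2 + 5x + 5 (mod f). (F_13[x]/(f) is a field with 13^3 = 2197 elements since f is irreducible of degree 3.)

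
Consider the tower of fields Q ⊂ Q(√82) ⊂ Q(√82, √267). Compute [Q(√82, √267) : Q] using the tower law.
[Q(√82, √267) : Q] = 4

[Q(√82):Q] = 2 (min poly x^2 - 82, irreducible since 82 is squarefree > 1). For the top step, suppose √267 ∈ Q(√82), say √267 = c + d√82 with c, d ∈ Q. Squaring: 267 = c^2 + 82d^2 + 2cd√82. Since √82 ∉ Q this forces 2cd = 0. If d = 0 then √267 = c ∈ Q, contradicting 267 squarefree > 1. If c = 0 then 267 = 82d^2, so 82·267 = (82d)^2 is a perfect square in Q — but 82·267 = 21894 is not a perfect square (since 82 and 267 are distinct squarefree integers). Contradiction. Hence √267 ∉ Q(√82), so x^2 - 267 stays irreducible over Q(√82) and [Q(√82, √267) : Q(√82)] = 2. By the tower law, [Q(√82, √267) : Q] = 2 · 2 = 4.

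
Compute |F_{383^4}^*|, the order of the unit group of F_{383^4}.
|F_{383^4}^*| = 21517662720

F_{383^4} has 383^4 = 21517662721 elements; its multiplicative group consists of all nonzero elements, so |F_{383^4}^*| = 21517662721 - 1 = 21517662720. (It is cyclic since any finite subgroup of the multiplicative group of a field is cyclic.)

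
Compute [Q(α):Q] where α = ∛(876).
[Q(α):Q] = 3

The minimal polynomial of α is x^3 - 876, irreducible over Q since 876 is not a perfect cube (so x^3 - 876 has no rational root). Hence [Q(α):Q] = deg(m_α) = 3.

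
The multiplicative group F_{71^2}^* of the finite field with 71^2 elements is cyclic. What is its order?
|F_{71^2}^*| = 5040

F_{71^2} has 71^2 = 5041 elements; its multiplicative group consists of all nonzero elements, so |F_{71^2}^*| = 5041 - 1 = 5040. (It is cyclic since any finite subgroup of the multiplicative group of a field is cyclic.)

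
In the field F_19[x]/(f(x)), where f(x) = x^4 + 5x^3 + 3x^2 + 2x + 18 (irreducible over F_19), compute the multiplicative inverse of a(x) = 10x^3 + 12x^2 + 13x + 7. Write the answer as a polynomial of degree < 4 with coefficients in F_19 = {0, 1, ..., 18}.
a(x)^(-1) ≡ 5x^3 + 11x^2 + 15 (mod f(x))

Since f is irreducible over F_19, F_19[x]/(f) is a field and a(x) ≠ 0 has an inverse. Apply the extended Euclidean algorithm to f(x) and a(x) in F_19[x]: f(x) = (2x)·a(x) + (15x^2 + 7x + 18);  a(x) = (7x + 14)·(15x^2 + 7x + 18) + (17x + 2);  (15x^2 + 7x + 18) = (2x + 8)·(17x + 2) + (2). The last nonzero remainder is the constant 2 = gcd(f, a) in F_19. Back-substituting through the division chain expresses 2 = s(x)·a(x) + t(x)·f(x) with s(x) ≡ 10x^3 + 3x^2 + 11 (mod f), so (10x^3 + 3x^2 + 11)·a(x) ≡ 2 (mod f). Multiplying by 2^(-1) ≡ 10 in F_19 gives a(x)^(-1) ≡ 10·(10x^3 + 3x^2 + 11) ≡ 5x^3 + 11x^2 + 15 (mod f). Check: (10x^3 + 12x^2 + 13x + 7)·(5x^3 + 11x^2 + 15) = 12x^6 + 18x^5 + 7x^4 + 5x^3 + 10x^2 + 5x + 10 ≡ 1 (mod x^4 + 5x^3 + 3x^2 + 2x + 18).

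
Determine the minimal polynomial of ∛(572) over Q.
m_α(x) = x^3 - 572

α satisfies α^3 = 572, so x^3 - 572 annihilates α. By the rational root test, a rational root p/q (in lowest terms) of x^3 - 572 would satisfy p^3 = 572 q^3, forcing q = 1 and p^3 = 572; but 572 is not a perfect cube, contradiction. A monic cubic over Q with no rational root is irreducible (any nontrivial factorization would include a linear factor). Hence x^3 - 572 is the minimal polynomial of α, and in particular [Q(α):Q] = 3.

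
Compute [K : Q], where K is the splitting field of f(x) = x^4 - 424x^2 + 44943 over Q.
[K : Q] = 4

Solving the quadratic in x^2: x^2 = (424 ± √(424^2 - 4·44943))/2 = (424 ± √4)/2 = (424 ± 2)/2, giving x^2 = 213 or x^2 = 211. So f(x) = (x^2 - 213)(x^2 - 211) and the roots of f are ±√213, ±√211. Hence the splitting field is K = Q(√213, √211). Since 213 and 211 are distinct squarefree integers > 1, their product 44943 is not a perfect square, so √211 ∉ Q(√213). By the tower law [K:Q] = [Q(√213,√211):Q(√213)] · [Q(√213):Q] = 2 · 2 = 4.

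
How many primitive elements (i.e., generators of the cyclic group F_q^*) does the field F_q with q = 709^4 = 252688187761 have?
There are φ(252688187760) = 63533998080 primitive elements

F_q^* is cyclic of order q - 1 = 252688187760. A cyclic group of order m has exactly φ(m) generators. Here m = 252688187760 = 2^4 · 3 · 5 · 37 · 59 · 71 · 6793, so the number of primitive elements is φ(252688187760) = 63533998080.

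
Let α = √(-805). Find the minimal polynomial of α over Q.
m_α(x) = x^2 + 805

α satisfies α^2 + 805 = 0, so x^2 + 805 annihilates α. Since d = -805 is squarefree and ≠ 1, it is not a perfect square in Q, so x^2 + 805 has no rational root and is therefore irreducible over Q (a degree-2 polynomial over a field is irreducible iff it has no root). Hence m_α(x) = x^2 + 805.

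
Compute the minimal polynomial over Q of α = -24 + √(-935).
m_α(x) = x^2 + 48x + 1511

From α + 24 = √(-935), squaring gives (α + 24)^2 = -935, i.e. α^2 + 48α + 576 = -935, so α^2 + 48α + 1511 = 0. The discriminant of x^2 + 48x + 1511 is (48)^2 - 4·(1511) = 2304 - 6044 = -3740, and 4·(-935) is not a perfect square in Q since -935 is squarefree and ≠ 1. Hence x^2 + 48x + 1511 is irreducible over Q and is the minimal polynomial of α.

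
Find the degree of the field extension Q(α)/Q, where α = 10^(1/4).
[Q(α):Q] = 4

α is a root of x^4 - 10. By Eisenstein's criterion at the prime p = 2 (which divides the constant term 10 but p^2 = 4 does not, since 10 is squarefree), x^4 - 10 is irreducible over Q. Hence [Q(α):Q] = 4.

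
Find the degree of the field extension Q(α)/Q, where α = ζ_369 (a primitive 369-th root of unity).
[Q(α):Q] = 240

The minimal polynomial of ζ_369 over Q is the 369-th cyclotomic polynomial Φ_369(x), which is irreducible over Q and has degree φ(369) = 240. Hence [Q(α):Q] = φ(369) = 240.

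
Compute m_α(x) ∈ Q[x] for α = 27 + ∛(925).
m_α(x) = x^3 - 81x^2 + 2187x - 20608

Set β = α - 27 = ∛(925), so β^3 = 925. Then (α - 27)^3 - 925 = 0, i.e. α is a root of g(x) = (x - 27)^3 - 925 = x^3 - 81x^2 + 2187x - 20608. Since g(x) = h(x - 27) where h(x) = x^3 - 925, and h is irreducible over Q (because 925 is not a perfect cube, so h has no rational root, and a monic cubic with no rational root is irreducible), g is also irreducible (irreducibility is preserved under the substitution x → x - 27). Hence m_α(x) = x^3 - 81x^2 + 2187x - 20608.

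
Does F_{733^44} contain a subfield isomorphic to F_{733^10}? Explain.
No: F_{733^10} is not a subfield of F_{733^44}

F_{p^m} embeds in F_{p^n} iff m | n. Here 10 ∤ 44 (since 44 = 4·10 + 4 with remainder 4 ≠ 0), so F_{733^10} is not a subfield of F_{733^44}. Equivalently: if it were, the tower law would give 10 = [F_{733^10}:F_733] dividing [F_{733^44}:F_733] = 44, contradiction.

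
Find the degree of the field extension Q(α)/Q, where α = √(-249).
[Q(α):Q] = 2

[Q(α):Q] equals the degree of the minimal polynomial of α. Here α^2 = -249 and x^2 + 249 is irreducible (d = -249 is squarefree, ≠ 1, hence not a square), so deg(m_α) = 2. Thus [Q(α):Q] = 2.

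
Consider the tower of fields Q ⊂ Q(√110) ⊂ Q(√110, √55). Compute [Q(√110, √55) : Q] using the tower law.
[Q(√110, √55) : Q] = 4

[Q(√110):Q] = 2 (min poly x^2 - 110, irreducible since 110 is squarefree > 1). For the top step, suppose √55 ∈ Q(√110), say √55 = c + d√110 with c, d ∈ Q. Squaring: 55 = c^2 + 110d^2 + 2cd√110. Since √110 ∉ Q this forces 2cd = 0. If d = 0 then √55 = c ∈ Q, contradicting 55 squarefree > 1. If c = 0 then 55 = 110d^2, so 110·55 = (110d)^2 is a perfect square in Q — but 110·55 = 6050 is not a perfect square (since 110 and 55 are distinct squarefree integers). Contradiction. Hence √55 ∉ Q(√110), so x^2 - 55 stays irreducible over Q(√110) and [Q(√110, √55) : Q(√110)] = 2. By the tower law, [Q(√110, √55) : Q] = 2 · 2 = 4.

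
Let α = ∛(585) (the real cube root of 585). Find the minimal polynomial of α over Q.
m_α(x) = x^3 - 585

α satisfies α^3 = 585, so x^3 - 585 annihilates α. By the rational root test, a rational root p/q (in lowest terms) of x^3 - 585 would satisfy p^3 = 585 q^3, forcing q = 1 and p^3 = 585; but 585 is not a perfect cube, contradiction. A monic cubic over Q with no rational root is irreducible (any nontrivial factorization would include a linear factor). Hence x^3 - 585 is the minimal polynomial of α, and in particular [Q(α):Q] = 3.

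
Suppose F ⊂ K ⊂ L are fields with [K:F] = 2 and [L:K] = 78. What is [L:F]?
[L:F] = 156

The tower law says that for any tower of field extensions F ⊂ K ⊂ L with finite degrees, [L:F] = [L:K] · [K:F]. Here this gives [L:F] = 78 · 2 = 156.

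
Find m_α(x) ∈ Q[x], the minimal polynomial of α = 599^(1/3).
m_α(x) = x^3 - 599

α satisfies α^3 = 599, so x^3 - 599 annihilates α. By the rational root test, a rational root p/q (in lowest terms) of x^3 - 599 would satisfy p^3 = 599 q^3, forcing q = 1 and p^3 = 599; but 599 is not a perfect cube, contradiction. A monic cubic over Q with no rational root is irreducible (any nontrivial factorization would include a linear factor). Hence x^3 - 599 is the minimal polynomial of α, and in particular [Q(α):Q] = 3.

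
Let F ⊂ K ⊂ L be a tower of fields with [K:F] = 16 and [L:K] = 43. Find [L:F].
[L:F] = 688

The tower law says that for any tower of field extensions F ⊂ K ⊂ L with finite degrees, [L:F] = [L:K] · [K:F]. Here this gives [L:F] = 43 · 16 = 688.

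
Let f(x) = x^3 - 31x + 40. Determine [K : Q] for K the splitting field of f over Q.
[K : Q] = 6

By the rational root test, any rational root of the monic integer polynomial f(x) = x^3 - 31x + 40 must be an integer dividing the constant term 40, i.e. one of ±{1, 2, 4, 5, 8, 10, 20, 40}. Evaluating: f(1) = 10, f(-1) = 70, f(2) = -14, f(-2) = 94, f(4) = -20, f(-4) = 100, f(5) = 10, f(-5) = 70, f(8) = 304, f(-8) = -224, f(10) = 730, f(-10) = -650, f(20) = 7420, f(-20) = -7340, f(40) = 62800, f(-40) = -62720; none is 0, so f has no rational root and is therefore irreducible over Q (a cubic with no linear factor over a field is irreducible). For an irreducible cubic, the Galois group is A_3 or S_3 according as the discriminant disc(f) = -4a^3 - 27b^2 = -4·(-31)^3 - 27·(40)^2 = 75964 is or is not a square in Q. Here disc(f) = 75964 is not a perfect square in Q, so the Galois group of f over Q is not contained in A_3 and must be all of S_3. The splitting field has degree |S_3| = 6 over Q, so [K : Q] = 6.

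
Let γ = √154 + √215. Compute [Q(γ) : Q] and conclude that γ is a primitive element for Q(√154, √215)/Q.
[Q(γ) : Q] = 4 (equivalently, Q(γ) = Q(√154, √215))

Obviously Q(γ) ⊆ Q(√154, √215), and [Q(√154, √215):Q] = 4 (since 154, 215 are distinct squarefree integers > 1 with 33110 not a perfect square). To show equality we compute the minimal polynomial of γ. From γ = √154 + √215: γ^2 = 154 + 2√(33110) + 215 = 369 + 2√(33110), so γ^2 - 369 = 2√(33110); squaring, (γ^2 - 369)^2 = 4·33110, i.e. γ^4 - 738γ^2 + 136161 - 132440 = 0, i.e. γ^4 - 738γ^2 + 3721 = 0. So γ is a root of x^4 - 738x^2 + 3721. This polynomial is irreducible over Q: it has no rational root (each ±√154 ± √215 is irrational), and any factorization into two quadratics over Q would force √(33110) ∈ Q (pairing opposite roots) or √154, √215 ∈ Q (other pairings), all impossible. Hence [Q(γ):Q] = 4 = [Q(√154, √215):Q], so Q(γ) = Q(√154, √215).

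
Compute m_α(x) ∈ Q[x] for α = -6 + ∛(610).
m_α(x) = x^3 + 18x^2 + 108x - 394

Set β = α + 6 = ∛(610), so β^3 = 610. Then (α + 6)^3 - 610 = 0, i.e. α is a root of g(x) = (x + 6)^3 - 610 = x^3 + 18x^2 + 108x - 394. Since g(x) = h(x + 6) where h(x) = x^3 - 610, and h is irreducible over Q (because 610 is not a perfect cube, so h has no rational root, and a monic cubic with no rational root is irreducible), g is also irreducible (irreducibility is preserved under the substitution x → x + 6). Hence m_α(x) = x^3 + 18x^2 + 108x - 394.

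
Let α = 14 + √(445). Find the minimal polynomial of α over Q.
m_α(x) = x^2 - 28x - 249

From α - 14 = √(445), squaring gives (α - 14)^2 = 445, i.e. α^2 - 28α + 196 = 445, so α^2 - 28α - 249 = 0. The discriminant of x^2 - 28x - 249 is (-28)^2 - 4·(-249) = 784 + 996 = 1780, and 4·(445) is not a perfect square in Q since 445 is squarefree and ≠ 1. Hence x^2 - 28x - 249 is irreducible over Q and is the minimal polynomial of α.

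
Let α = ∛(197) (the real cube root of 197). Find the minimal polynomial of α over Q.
m_α(x) = x^3 - 197

α satisfies α^3 = 197, so x^3 - 197 annihilates α. By the rational root test, a rational root p/q (in lowest terms) of x^3 - 197 would satisfy p^3 = 197 q^3, forcing q = 1 and p^3 = 197; but 197 is not a perfect cube, contradiction. A monic cubic over Q with no rational root is irreducible (any nontrivial factorization would include a linear factor). Hence x^3 - 197 is the minimal polynomial of α, and in particular [Q(α):Q] = 3.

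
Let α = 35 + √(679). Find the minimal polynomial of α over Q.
m_α(x) = x^2 - 70x + 546

From α - 35 = √(679), squaring gives (α - 35)^2 = 679, i.e. α^2 - 70α + 1225 = 679, so α^2 - 70α + 546 = 0. The discriminant of x^2 - 70x + 546 is (-70)^2 - 4·(546) = 4900 - 2184 = 2716, and 4·(679) is not a perfect square in Q since 679 is squarefree and ≠ 1. Hence x^2 - 70x + 546 is irreducible over Q and is the minimal polynomial of α.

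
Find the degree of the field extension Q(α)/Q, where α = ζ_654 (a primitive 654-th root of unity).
[Q(α):Q] = 216

The minimal polynomial of ζ_654 over Q is the 654-th cyclotomic polynomial Φ_654(x), which is irreducible over Q and has degree φ(654) = 216. Hence [Q(α):Q] = φ(654) = 216.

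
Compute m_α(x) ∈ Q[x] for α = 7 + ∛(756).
m_α(x) = x^3 - 21x^2 + 147x - 1099

Set β = α - 7 = ∛(756), so β^3 = 756. Then (α - 7)^3 - 756 = 0, i.e. α is a root of g(x) = (x - 7)^3 - 756 = x^3 - 21x^2 + 147x - 1099. Since g(x) = h(x - 7) where h(x) = x^3 - 756, and h is irreducible over Q (because 756 is not a perfect cube, so h has no rational root, and a monic cubic with no rational root is irreducible), g is also irreducible (irreducibility is preserved under the substitution x → x - 7). Hence m_α(x) = x^3 - 21x^2 + 147x - 1099.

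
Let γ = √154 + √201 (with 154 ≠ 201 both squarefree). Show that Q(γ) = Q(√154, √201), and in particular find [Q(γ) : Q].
[Q(γ) : Q] = 4 (equivalently, Q(γ) = Q(√154, √201))

Obviously Q(γ) ⊆ Q(√154, √201), and [Q(√154, √201):Q] = 4 (since 154, 201 are distinct squarefree integers > 1 with 30954 not a perfect square). To show equality we compute the minimal polynomial of γ. From γ = √154 + √201: γ^2 = 154 + 2√(30954) + 201 = 355 + 2√(30954), so γ^2 - 355 = 2√(30954); squaring, (γ^2 - 355)^2 = 4·30954, i.e. γ^4 - 710γ^2 + 126025 - 123816 = 0, i.e. γ^4 - 710γ^2 + 2209 = 0. So γ is a root of x^4 - 710x^2 + 2209. This polynomial is irreducible over Q: it has no rational root (each ±√154 ± √201 is irrational), and any factorization into two quadratics over Q would force √(30954) ∈ Q (pairing opposite roots) or √154, √201 ∈ Q (other pairings), all impossible. Hence [Q(γ):Q] = 4 = [Q(√154, √201):Q], so Q(γ) = Q(√154, √201).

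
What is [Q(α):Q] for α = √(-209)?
[Q(α):Q] = 2

[Q(α):Q] equals the degree of the minimal polynomial of α. Here α^2 = -209 and x^2 + 209 is irreducible (d = -209 is squarefree, ≠ 1, hence not a square), so deg(m_α) = 2. Thus [Q(α):Q] = 2.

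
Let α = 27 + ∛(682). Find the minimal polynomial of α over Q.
m_α(x) = x^3 - 81x^2 + 2187x - 20365

Set β = α - 27 = ∛(682), so β^3 = 682. Then (α - 27)^3 - 682 = 0, i.e. α is a root of g(x) = (x - 27)^3 - 682 = x^3 - 81x^2 + 2187x - 20365. Since g(x) = h(x - 27) where h(x) = x^3 - 682, and h is irreducible over Q (because 682 is not a perfect cube, so h has no rational root, and a monic cubic with no rational root is irreducible), g is also irreducible (irreducibility is preserved under the substitution x → x - 27). Hence m_α(x) = x^3 - 81x^2 + 2187x - 20365.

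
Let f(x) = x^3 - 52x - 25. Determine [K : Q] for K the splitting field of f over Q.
[K : Q] = 6

By the rational root test, any rational root of the monic integer polynomial f(x) = x^3 - 52x - 25 must be an integer dividing the constant term -25, i.e. one of ±{1, 5, 25}. Evaluating: f(1) = -76, f(-1) = 26, f(5) = -160, f(-5) = 110, f(25) = 14300, f(-25) = -14350; none is 0, so f has no rational root and is therefore irreducible over Q (a cubic with no linear factor over a field is irreducible). For an irreducible cubic, the Galois group is A_3 or S_3 according as the discriminant disc(f) = -4a^3 - 27b^2 = -4·(-52)^3 - 27·(-25)^2 = 545557 is or is not a square in Q. Here disc(f) = 545557 is not a perfect square in Q, so the Galois group of f over Q is not contained in A_3 and must be all of S_3. The splitting field has degree |S_3| = 6 over Q, so [K : Q] = 6.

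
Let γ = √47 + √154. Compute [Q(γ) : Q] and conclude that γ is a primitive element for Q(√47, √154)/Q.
[Q(γ) : Q] = 4 (equivalently, Q(γ) = Q(√47, √154))

Obviously Q(γ) ⊆ Q(√47, √154), and [Q(√47, √154):Q] = 4 (since 47, 154 are distinct squarefree integers > 1 with 7238 not a perfect square). To show equality we compute the minimal polynomial of γ. From γ = √47 + √154: γ^2 = 47 + 2√(7238) + 154 = 201 + 2√(7238), so γ^2 - 201 = 2√(7238); squaring, (γ^2 - 201)^2 = 4·7238, i.e. γ^4 - 402γ^2 + 40401 - 28952 = 0, i.e. γ^4 - 402γ^2 + 11449 = 0. So γ is a root of x^4 - 402x^2 + 11449. This polynomial is irreducible over Q: it has no rational root (each ±√47 ± √154 is irrational), and any factorization into two quadratics over Q would force √(7238) ∈ Q (pairing opposite roots) or √47, √154 ∈ Q (other pairings), all impossible. Hence [Q(γ):Q] = 4 = [Q(√47, √154):Q], so Q(γ) = Q(√47, √154).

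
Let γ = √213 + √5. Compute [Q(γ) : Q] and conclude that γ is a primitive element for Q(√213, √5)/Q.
[Q(γ) : Q] = 4 (equivalently, Q(γ) = Q(√213, √5))

Obviously Q(γ) ⊆ Q(√213, √5), and [Q(√213, √5):Q] = 4 (since 213, 5 are distinct squarefree integers > 1 with 1065 not a perfect square). To show equality we compute the minimal polynomial of γ. From γ = √213 + √5: γ^2 = 213 + 2√(1065) + 5 = 218 + 2√(1065), so γ^2 - 218 = 2√(1065); squaring, (γ^2 - 218)^2 = 4·1065, i.e. γ^4 - 436γ^2 + 47524 - 4260 = 0, i.e. γ^4 - 436γ^2 + 43264 = 0. So γ is a root of x^4 - 436x^2 + 43264. This polynomial is irreducible over Q: it has no rational root (each ±√213 ± √5 is irrational), and any factorization into two quadratics over Q would force √(1065) ∈ Q (pairing opposite roots) or √213, √5 ∈ Q (other pairings), all impossible. Hence [Q(γ):Q] = 4 = [Q(√213, √5):Q], so Q(γ) = Q(√213, √5).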